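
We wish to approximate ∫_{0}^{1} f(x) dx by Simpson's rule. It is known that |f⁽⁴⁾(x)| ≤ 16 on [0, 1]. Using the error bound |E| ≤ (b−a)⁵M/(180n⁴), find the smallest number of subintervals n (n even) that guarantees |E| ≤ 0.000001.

Need 16/(180n⁴) ≤ 0.000001.
n⁴ ≥ 16/(180·0.000001) = 88888.9 ⇒ n ≥ 17.2668, so the smallest even n is 18. (n must be even for Simpson's rule.)

18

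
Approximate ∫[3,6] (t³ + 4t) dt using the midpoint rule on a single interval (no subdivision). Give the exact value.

M = (b−a)·f(4.5) = 3·(109.125) = 327.375.

327.375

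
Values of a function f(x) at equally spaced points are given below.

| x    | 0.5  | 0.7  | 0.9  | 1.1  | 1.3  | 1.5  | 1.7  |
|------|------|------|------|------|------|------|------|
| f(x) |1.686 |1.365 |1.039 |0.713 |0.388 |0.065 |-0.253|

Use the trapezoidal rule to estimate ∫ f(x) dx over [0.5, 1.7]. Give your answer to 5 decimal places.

h = 0.2, n = 6.
(h/2)·[y₀ + 2y₁ + 2y₂ + 2y₃ + 2y₄ + 2y₅ + y₆] = 0.1·(8.573) = 0.85730.

0.85730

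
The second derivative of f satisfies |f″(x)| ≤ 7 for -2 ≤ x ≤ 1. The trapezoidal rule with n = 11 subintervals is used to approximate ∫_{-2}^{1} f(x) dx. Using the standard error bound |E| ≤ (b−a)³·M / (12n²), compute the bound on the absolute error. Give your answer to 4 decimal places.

0.1302

|E| ≤ (3)³·7 / (12·11²) = 189/1452 = 0.1302.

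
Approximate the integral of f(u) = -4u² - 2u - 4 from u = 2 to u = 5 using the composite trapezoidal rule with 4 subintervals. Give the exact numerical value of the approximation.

h = (5 − 2)/4 = 0.75.
Nodes u₀,…,u₄ = 2, 2.75, 3.5, 4.25, 5.
f(u) = -4u² - 2u - 4: f₀=-24, f₁=-39.75, f₂=-60, f₃=-84.75, f₄=-114.
(h/2)·[f₀ + 2f₁ + 2f₂ + 2f₃ + f₄] = 0.375·(-507) = -190.125.

-190.125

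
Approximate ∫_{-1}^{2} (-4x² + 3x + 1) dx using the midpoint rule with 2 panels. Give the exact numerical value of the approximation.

h = (2 − (-1))/2 = 1.5.
Midpoints m₁,…,m₂ = -0.25, 1.25.
f(m₁)=0, f(m₂)=-1.5.
h·[f(m₁) + f(m₂)] = 1.5·(-1.5) = -2.25.

-2.25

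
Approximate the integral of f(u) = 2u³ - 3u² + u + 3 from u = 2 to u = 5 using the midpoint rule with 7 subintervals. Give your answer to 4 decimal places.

h = (5 − 2)/7 = 0.428571.
Midpoints m₁,…,m₇ = 2.214286, 2.642857, 3.071429, 3.5, 3.928571, 4.357143, 4.785714.
f(m₁)=12.218659, f(m₂)=21.607872, f(m₃)=35.720117, f(m₄)=55.5, f(m₅)=81.892128, f(m₆)=115.841108, f(m₇)=158.291545.
h·[f(m₁) + f(m₂) + f(m₃) + f(m₄) + f(m₅) + f(m₆) + f(m₇)] = 0.428571·(481.071429) = 206.1735.

206.1735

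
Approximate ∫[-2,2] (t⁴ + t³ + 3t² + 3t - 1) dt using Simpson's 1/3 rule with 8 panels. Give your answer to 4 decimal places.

h = (2 − (-2))/8 = 0.5.
Nodes t₀,…,t₈ = -2, -1.5, -1, -0.5, 0, 0.5, 1, 1.5, 2.
f(t) = t⁴ + t³ + 3t² + 3t - 1: f₀=13, f₁=2.9375, f₂=-1, f₃=-1.8125, f₄=-1, f₅=1.4375, f₆=7, f₇=18.6875, f₈=41.
(h/3)·[f₀ + 4f₁ + 2f₂ + 4f₃ + 2f₄ + 4f₅ + 2f₆ + 4f₇ + f₈] = 0.166667·(149) = 24.8333.

24.8333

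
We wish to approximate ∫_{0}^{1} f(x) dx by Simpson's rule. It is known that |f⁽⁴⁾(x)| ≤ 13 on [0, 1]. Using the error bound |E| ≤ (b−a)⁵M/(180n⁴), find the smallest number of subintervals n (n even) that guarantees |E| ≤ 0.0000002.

Need 13/(180n⁴) ≤ 0.0000002.
n⁴ ≥ 13/(180·0.0000002) = 361111 ⇒ n ≥ 24.5138, so the smallest even n is 26. (n must be even for Simpson's rule.)

26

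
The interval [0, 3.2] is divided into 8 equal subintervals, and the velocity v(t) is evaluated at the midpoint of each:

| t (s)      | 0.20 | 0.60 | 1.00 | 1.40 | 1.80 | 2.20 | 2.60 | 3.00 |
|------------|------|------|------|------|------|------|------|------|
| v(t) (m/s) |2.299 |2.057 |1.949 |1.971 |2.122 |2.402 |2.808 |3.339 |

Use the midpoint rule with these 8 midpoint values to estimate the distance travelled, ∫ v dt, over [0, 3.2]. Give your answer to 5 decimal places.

h = 0.4, n = 8.
h·[y(m₁) + y(m₂) + y(m₃) + y(m₄) + y(m₅) + y(m₆) + y(m₇) + y(m₈)] = 0.4·(18.947) = 7.57880.

7.57880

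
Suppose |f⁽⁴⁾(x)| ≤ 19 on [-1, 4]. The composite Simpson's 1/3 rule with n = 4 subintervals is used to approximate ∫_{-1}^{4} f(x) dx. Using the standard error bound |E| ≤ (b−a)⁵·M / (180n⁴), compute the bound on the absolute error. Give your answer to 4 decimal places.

|E| ≤ (5)⁵·19 / (180·4⁴) = 59375/46080 = 1.2885.

1.2885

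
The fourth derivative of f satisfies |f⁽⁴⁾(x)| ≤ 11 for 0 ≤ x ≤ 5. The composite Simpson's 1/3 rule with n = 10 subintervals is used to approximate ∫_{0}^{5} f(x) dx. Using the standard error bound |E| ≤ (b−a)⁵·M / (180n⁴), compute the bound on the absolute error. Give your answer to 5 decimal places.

|E| ≤ (5)⁵·11 / (180·10⁴) = 34375/1800000 = 0.01910.

0.01910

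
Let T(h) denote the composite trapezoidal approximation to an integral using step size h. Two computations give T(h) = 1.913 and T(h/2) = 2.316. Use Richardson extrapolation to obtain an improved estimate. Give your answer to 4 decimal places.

R = (4·T(h/2) − T(h)) / 3 = (4·2.316 − 1.913)/3 = (7.351)/3 = 2.4503.

2.4503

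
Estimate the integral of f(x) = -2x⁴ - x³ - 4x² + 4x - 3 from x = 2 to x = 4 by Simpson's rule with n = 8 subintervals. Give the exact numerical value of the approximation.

-513.46875

h = (4 − 2)/8 = 0.25.
Nodes x₀,…,x₈ = 2, 2.25, 2.5, 2.75, 3, 3.25, 3.5, 3.75, 4.
f(x) = -2x⁴ - x³ - 4x² + 4x - 3: f₀=-51, f₁=-76.8984375, f₂=-111.75, f₃=-157.4296875, f₄=-216, f₅=-289.7109375, f₆=-381, f₇=-492.4921875, f₈=-627.
(h/3)·[f₀ + 4f₁ + 2f₂ + 4f₃ + 2f₄ + 4f₅ + 2f₆ + 4f₇ + f₈] = 0.083333·(-6161.625) = -513.46875.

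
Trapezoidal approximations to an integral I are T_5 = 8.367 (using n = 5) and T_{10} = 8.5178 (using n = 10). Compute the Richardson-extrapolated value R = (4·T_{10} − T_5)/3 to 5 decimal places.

R = (4·T_{10} − T_5) / 3 = (4·8.5178 − 8.367)/3 = (25.7042)/3 = 8.56807.

8.56807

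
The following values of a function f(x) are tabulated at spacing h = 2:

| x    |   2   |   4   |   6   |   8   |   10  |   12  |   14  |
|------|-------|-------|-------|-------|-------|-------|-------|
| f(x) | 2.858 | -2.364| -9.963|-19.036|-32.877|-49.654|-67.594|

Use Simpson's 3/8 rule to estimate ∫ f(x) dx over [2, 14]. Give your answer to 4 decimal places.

h = 2, n = 6.
(3h/8)·[y₀ + 3y₁ + 3y₂ + 2y₃ + 3y₄ + 3y₅ + y₆] = 0.75·(-387.382) = -290.5365.

-290.5365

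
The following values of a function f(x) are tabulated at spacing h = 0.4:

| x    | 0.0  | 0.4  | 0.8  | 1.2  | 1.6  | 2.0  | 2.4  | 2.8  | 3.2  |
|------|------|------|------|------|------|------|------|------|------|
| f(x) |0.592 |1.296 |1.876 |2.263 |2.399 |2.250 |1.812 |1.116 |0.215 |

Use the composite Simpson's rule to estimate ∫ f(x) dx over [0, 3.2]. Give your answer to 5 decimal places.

h = 0.4, n = 8.
(h/3)·[y₀ + 4y₁ + 2y₂ + 4y₃ + 2y₄ + 4y₅ + 2y₆ + 4y₇ + y₈] = 0.133333·(40.681) = 5.42413.

5.42413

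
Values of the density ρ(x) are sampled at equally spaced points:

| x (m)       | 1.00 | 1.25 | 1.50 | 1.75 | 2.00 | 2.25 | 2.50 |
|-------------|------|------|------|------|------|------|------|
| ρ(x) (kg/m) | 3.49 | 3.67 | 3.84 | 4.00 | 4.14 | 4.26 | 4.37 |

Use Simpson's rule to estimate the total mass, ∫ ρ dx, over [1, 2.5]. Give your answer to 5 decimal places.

5.96167

h = 0.25, n = 6.
(h/3)·[y₀ + 4y₁ + 2y₂ + 4y₃ + 2y₄ + 4y₅ + y₆] = 0.083333·(71.54) = 5.96167.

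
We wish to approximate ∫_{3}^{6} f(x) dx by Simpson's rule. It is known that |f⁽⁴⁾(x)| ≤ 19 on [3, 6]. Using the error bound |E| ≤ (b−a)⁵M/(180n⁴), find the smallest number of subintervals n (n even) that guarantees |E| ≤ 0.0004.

Need 4617/(180n⁴) ≤ 0.0004.
n⁴ ≥ 4617/(180·0.0004) = 64125 ⇒ n ≥ 15.9132, so the smallest even n is 16. (n must be even for Simpson's rule.)

16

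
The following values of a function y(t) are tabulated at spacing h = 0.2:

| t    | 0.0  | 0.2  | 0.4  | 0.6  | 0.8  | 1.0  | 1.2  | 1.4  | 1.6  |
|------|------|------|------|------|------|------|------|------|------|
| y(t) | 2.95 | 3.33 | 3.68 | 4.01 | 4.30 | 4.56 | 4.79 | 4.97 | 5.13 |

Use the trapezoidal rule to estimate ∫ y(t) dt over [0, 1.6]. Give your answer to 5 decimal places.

6.73600

h = 0.2, n = 8.
(h/2)·[y₀ + 2y₁ + 2y₂ + 2y₃ + 2y₄ + 2y₅ + 2y₆ + 2y₇ + y₈] = 0.1·(67.36) = 6.73600.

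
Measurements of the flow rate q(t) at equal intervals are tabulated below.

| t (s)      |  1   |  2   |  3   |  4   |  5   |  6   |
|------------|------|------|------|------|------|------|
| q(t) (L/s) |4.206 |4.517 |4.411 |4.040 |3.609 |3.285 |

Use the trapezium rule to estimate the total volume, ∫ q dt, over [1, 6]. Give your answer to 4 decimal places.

20.3225

h = 1, n = 5.
(h/2)·[y₀ + 2y₁ + 2y₂ + 2y₃ + 2y₄ + y₅] = 0.5·(40.645) = 20.3225.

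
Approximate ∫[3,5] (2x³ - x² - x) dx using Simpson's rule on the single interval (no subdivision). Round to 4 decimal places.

S = (b−a)/6 · [f(3) + 4f(4) + f(5)] = 0.333333·[42 + 4·108 + 220] = 231.3333.

231.3333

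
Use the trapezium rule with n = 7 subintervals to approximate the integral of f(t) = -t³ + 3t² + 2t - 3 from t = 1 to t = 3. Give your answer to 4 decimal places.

7.9184

h = (3 − 1)/7 = 0.285714.
Nodes t₀,…,t₇ = 1, 1.285714, 1.571429, 1.857143, 2.142857, 2.428571, 2.714286, 3.
f(t) = -t³ + 3t² + 2t - 3: f₀=1, f₁=2.405248, f₂=3.670554, f₃=4.655977, f₄=5.221574, f₅=5.227405, f₆=4.533528, f₇=3.
(h/2)·[f₀ + 2f₁ + 2f₂ + 2f₃ + 2f₄ + 2f₅ + 2f₆ + f₇] = 0.142857·(55.428571) = 7.9184.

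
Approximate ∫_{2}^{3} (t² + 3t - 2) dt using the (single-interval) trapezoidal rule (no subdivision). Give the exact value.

12

T = (b−a)/2 · [f(2) + f(3)] = 0.5·[8 + 16] = 12.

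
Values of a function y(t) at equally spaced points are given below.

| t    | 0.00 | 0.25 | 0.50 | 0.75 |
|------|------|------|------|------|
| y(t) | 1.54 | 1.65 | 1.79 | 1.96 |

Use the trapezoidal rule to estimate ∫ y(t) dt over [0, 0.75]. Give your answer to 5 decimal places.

1.29750

h = 0.25, n = 3.
(h/2)·[y₀ + 2y₁ + 2y₂ + y₃] = 0.125·(10.38) = 1.29750.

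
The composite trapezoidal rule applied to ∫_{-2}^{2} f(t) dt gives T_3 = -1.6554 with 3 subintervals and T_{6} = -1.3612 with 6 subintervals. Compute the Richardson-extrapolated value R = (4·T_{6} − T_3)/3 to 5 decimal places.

R = (4·T_{6} − T_3) / 3 = (4·(-1.3612) − (-1.6554))/3 = (-3.7894)/3 = -1.26313.

-1.26313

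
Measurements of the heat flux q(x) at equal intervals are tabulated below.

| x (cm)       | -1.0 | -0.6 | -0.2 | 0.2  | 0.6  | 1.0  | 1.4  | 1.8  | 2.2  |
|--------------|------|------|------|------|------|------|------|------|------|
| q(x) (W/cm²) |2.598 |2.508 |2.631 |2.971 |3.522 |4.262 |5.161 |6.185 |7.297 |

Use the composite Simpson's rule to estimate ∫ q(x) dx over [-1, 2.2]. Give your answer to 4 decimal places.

12.8303

h = 0.4, n = 8.
(h/3)·[y₀ + 4y₁ + 2y₂ + 4y₃ + 2y₄ + 4y₅ + 2y₆ + 4y₇ + y₈] = 0.133333·(96.227) = 12.8303.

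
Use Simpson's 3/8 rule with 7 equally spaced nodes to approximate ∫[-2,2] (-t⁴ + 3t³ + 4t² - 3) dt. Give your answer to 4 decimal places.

h = (2 − (-2))/6 = 0.666667.
Nodes t₀,…,t₆ = -2, -1.333333, -0.666667, 0, 0.666667, 1.333333, 2.
f(t) = -t⁴ + 3t³ + 4t² - 3: f₀=-27, f₁=-6.160494, f₂=-2.308642, f₃=-3, f₄=-0.530864, f₅=8.061728, f₆=21.
(3h/8)·[f₀ + 3f₁ + 3f₂ + 2f₃ + 3f₄ + 3f₅ + f₆] = 0.25·(-14.814815) = -3.7037.

-3.7037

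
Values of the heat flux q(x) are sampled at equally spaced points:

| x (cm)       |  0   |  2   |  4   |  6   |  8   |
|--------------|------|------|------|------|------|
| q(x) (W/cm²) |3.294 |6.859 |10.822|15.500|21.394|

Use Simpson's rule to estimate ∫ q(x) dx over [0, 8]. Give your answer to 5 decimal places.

h = 2, n = 4.
(h/3)·[y₀ + 4y₁ + 2y₂ + 4y₃ + y₄] = 0.666667·(135.768) = 90.51200.

90.51200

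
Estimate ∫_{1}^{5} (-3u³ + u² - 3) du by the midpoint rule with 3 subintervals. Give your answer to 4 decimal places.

h = (5 − 1)/3 = 1.333333.
Midpoints m₁,…,m₃ = 1.666667, 3, 4.333333.
f(m₁)=-14.111111, f(m₂)=-75, f(m₃)=-228.333333.
h·[f(m₁) + f(m₂) + f(m₃)] = 1.333333·(-317.444444) = -423.2593.

-423.2593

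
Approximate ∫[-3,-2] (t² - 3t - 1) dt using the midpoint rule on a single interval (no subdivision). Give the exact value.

M = (b−a)·f(-2.5) = 1·(12.75) = 12.75.

12.75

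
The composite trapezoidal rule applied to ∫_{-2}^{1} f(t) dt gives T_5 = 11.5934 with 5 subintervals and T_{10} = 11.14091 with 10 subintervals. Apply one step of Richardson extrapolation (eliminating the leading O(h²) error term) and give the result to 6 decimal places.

R = (4·T_{10} − T_5) / 3 = (4·11.14091 − 11.5934)/3 = (32.97024)/3 = 10.990080.

10.990080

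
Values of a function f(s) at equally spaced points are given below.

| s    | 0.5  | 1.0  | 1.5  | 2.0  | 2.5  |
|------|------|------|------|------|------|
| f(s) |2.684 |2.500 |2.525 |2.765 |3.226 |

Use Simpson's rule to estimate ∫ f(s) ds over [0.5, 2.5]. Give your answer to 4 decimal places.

5.3367

h = 0.5, n = 4.
(h/3)·[y₀ + 4y₁ + 2y₂ + 4y₃ + y₄] = 0.166667·(32.020) = 5.3367.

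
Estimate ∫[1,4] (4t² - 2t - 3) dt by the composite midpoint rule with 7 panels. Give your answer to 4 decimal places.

h = (4 − 1)/7 = 0.428571.
Midpoints m₁,…,m₇ = 1.214286, 1.642857, 2.071429, 2.5, 2.928571, 3.357143, 3.785714.
f(m₁)=0.469388, f(m₂)=4.510204, f(m₃)=10.020408, f(m₄)=17, f(m₅)=25.448980, f(m₆)=35.367347, f(m₇)=46.755102.
h·[f(m₁) + f(m₂) + f(m₃) + f(m₄) + f(m₅) + f(m₆) + f(m₇)] = 0.428571·(139.571429) = 59.8163.

59.8163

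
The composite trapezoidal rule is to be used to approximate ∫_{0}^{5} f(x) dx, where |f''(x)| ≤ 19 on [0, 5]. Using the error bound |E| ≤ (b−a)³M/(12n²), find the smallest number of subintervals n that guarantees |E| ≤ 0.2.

32

Need 2375/(12n²) ≤ 0.2.
n² ≥ 2375/(12·0.2) = 989.583 ⇒ n ≥ 31.4576, so the smallest n is 32.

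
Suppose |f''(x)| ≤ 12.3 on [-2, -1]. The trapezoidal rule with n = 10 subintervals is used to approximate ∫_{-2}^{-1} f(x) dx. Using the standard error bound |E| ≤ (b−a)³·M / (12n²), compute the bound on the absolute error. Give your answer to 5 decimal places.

|E| ≤ (1)³·12.3 / (12·10²) = 12.3/1200 = 0.01025.

0.01025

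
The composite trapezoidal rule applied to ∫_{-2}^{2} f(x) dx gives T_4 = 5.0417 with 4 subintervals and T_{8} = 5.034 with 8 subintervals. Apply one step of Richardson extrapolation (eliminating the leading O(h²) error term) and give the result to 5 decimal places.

5.03143

R = (4·T_{8} − T_4) / 3 = (4·5.034 − 5.0417)/3 = (15.0943)/3 = 5.03143.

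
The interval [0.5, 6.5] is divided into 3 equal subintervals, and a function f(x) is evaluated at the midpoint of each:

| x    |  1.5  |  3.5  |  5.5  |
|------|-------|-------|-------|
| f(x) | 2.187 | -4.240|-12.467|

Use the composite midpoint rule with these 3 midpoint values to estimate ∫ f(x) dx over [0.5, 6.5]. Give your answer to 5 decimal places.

-29.04000

h = 2, n = 3.
h·[y(m₁) + y(m₂) + y(m₃)] = 2·(-14.520) = -29.04000.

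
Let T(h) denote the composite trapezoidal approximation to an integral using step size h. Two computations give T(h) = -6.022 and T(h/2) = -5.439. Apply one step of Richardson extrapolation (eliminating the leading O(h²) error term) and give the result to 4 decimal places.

-5.2447

R = (4·T(h/2) − T(h)) / 3 = (4·(-5.439) − (-6.022))/3 = (-15.734)/3 = -5.2447.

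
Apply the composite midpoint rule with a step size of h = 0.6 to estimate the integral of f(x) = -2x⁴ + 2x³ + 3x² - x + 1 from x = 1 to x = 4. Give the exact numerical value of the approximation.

-217.28268

h = (4 − 1)/5 = 0.6.
Midpoints m₁,…,m₅ = 1.3, 1.9, 2.5, 3.1, 3.7.
f(m₁)=3.4518, f(m₂)=-2.4162, f(m₃)=-29.625, f(m₄)=-98.3922, f(m₅)=-235.1562.
h·[f(m₁) + f(m₂) + f(m₃) + f(m₄) + f(m₅)] = 0.6·(-362.1378) = -217.28268.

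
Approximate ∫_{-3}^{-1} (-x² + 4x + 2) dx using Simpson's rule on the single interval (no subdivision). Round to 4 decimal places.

S = (b−a)/6 · [f(-3) + 4f(-2) + f(-1)] = 0.333333·[(-19) + 4·(-10) + (-3)] = -20.6667.

-20.6667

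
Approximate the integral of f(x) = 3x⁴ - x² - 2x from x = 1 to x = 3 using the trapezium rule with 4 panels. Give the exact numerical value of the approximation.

134.9375

h = (3 − 1)/4 = 0.5.
Nodes x₀,…,x₄ = 1, 1.5, 2, 2.5, 3.
f(x) = 3x⁴ - x² - 2x: f₀=0, f₁=9.9375, f₂=40, f₃=105.9375, f₄=228.
(h/2)·[f₀ + 2f₁ + 2f₂ + 2f₃ + f₄] = 0.25·(539.75) = 134.9375.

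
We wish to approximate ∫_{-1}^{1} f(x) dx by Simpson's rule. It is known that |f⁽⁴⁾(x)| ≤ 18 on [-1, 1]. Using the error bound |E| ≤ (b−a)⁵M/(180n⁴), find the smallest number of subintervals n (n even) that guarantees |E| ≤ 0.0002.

12

Need 576/(180n⁴) ≤ 0.0002.
n⁴ ≥ 576/(180·0.0002) = 16000 ⇒ n ≥ 11.2468, so the smallest even n is 12. (n must be even for Simpson's rule.)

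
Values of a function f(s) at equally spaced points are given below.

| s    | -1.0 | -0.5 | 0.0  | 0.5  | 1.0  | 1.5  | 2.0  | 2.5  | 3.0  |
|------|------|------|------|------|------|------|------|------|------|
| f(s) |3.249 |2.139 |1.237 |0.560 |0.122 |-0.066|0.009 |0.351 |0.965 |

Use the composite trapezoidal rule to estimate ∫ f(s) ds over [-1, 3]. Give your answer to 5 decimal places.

3.22950

h = 0.5, n = 8.
(h/2)·[y₀ + 2y₁ + 2y₂ + 2y₃ + 2y₄ + 2y₅ + 2y₆ + 2y₇ + y₈] = 0.25·(12.918) = 3.22950.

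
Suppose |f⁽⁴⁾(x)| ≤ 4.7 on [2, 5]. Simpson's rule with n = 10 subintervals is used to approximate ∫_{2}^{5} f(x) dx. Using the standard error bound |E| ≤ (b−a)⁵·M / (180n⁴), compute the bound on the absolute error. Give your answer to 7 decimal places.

|E| ≤ (3)⁵·4.7 / (180·10⁴) = 1142.1/1800000 = 0.0006345.

0.0006345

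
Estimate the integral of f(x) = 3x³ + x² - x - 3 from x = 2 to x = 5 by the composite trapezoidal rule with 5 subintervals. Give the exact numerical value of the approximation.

482.1

h = (5 − 2)/5 = 0.6.
Nodes x₀,…,x₅ = 2, 2.6, 3.2, 3.8, 4.4, 5.
f(x) = 3x³ + x² - x - 3: f₀=23, f₁=53.888, f₂=102.344, f₃=172.256, f₄=267.512, f₅=392.
(h/2)·[f₀ + 2f₁ + 2f₂ + 2f₃ + 2f₄ + f₅] = 0.3·(1607) = 482.1.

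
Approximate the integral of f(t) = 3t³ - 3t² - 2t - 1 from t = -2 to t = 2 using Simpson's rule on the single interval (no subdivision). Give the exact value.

-20

S = (b−a)/6 · [f(-2) + 4f(0) + f(2)] = 0.666667·[(-33) + 4·(-1) + 7] = -20.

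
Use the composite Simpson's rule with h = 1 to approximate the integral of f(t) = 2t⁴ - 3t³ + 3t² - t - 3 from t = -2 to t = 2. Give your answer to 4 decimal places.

h = (2 − (-2))/4 = 1.
Nodes t₀,…,t₄ = -2, -1, 0, 1, 2.
f(t) = 2t⁴ - 3t³ + 3t² - t - 3: f₀=67, f₁=6, f₂=-3, f₃=-2, f₄=15.
(h/3)·[f₀ + 4f₁ + 2f₂ + 4f₃ + f₄] = 0.333333·(92) = 30.6667.

30.6667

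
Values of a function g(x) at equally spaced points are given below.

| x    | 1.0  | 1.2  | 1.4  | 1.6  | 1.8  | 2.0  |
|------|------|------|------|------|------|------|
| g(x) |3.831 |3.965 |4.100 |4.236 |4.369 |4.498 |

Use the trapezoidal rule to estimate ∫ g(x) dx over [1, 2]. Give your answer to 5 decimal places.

h = 0.2, n = 5.
(h/2)·[y₀ + 2y₁ + 2y₂ + 2y₃ + 2y₄ + y₅] = 0.1·(41.669) = 4.16690.

4.16690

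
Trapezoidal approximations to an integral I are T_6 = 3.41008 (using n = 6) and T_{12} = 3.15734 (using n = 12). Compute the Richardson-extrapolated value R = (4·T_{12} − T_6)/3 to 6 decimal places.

R = (4·T_{12} − T_6) / 3 = (4·3.15734 − 3.41008)/3 = (9.21928)/3 = 3.073093.

3.073093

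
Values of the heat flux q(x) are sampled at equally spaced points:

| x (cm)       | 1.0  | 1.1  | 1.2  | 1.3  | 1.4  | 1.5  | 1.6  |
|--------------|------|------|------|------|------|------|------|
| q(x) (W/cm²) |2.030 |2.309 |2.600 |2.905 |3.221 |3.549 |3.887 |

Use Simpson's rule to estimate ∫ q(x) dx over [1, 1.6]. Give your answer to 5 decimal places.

1.75370

h = 0.1, n = 6.
(h/3)·[y₀ + 4y₁ + 2y₂ + 4y₃ + 2y₄ + 4y₅ + y₆] = 0.033333·(52.611) = 1.75370.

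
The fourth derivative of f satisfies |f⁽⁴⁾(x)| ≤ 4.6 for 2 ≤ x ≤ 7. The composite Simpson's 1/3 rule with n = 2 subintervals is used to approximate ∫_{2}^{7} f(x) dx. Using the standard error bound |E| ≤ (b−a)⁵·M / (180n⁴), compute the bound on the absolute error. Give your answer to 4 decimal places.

4.9913

|E| ≤ (5)⁵·4.6 / (180·2⁴) = 14375/2880 = 4.9913.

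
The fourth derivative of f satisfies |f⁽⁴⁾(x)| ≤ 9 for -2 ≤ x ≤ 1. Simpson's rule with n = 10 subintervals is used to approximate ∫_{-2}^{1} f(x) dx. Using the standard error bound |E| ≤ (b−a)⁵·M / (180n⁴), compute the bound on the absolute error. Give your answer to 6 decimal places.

|E| ≤ (3)⁵·9 / (180·10⁴) = 2187/1800000 = 0.001215.

0.001215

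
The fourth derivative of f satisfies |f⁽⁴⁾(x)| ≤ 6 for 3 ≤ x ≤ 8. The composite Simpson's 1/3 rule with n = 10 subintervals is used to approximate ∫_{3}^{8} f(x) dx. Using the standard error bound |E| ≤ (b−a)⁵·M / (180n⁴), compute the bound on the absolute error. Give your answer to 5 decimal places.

0.01042

|E| ≤ (5)⁵·6 / (180·10⁴) = 18750/1800000 = 0.01042.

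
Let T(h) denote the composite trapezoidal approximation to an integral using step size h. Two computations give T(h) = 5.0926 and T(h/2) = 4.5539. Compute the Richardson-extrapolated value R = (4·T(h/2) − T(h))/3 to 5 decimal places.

4.37433

R = (4·T(h/2) − T(h)) / 3 = (4·4.5539 − 5.0926)/3 = (13.1230)/3 = 4.37433.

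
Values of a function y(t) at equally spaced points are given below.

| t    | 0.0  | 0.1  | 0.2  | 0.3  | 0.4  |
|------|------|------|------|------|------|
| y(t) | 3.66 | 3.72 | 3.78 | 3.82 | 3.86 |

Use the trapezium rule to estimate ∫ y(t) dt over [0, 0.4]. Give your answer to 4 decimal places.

1.5080

h = 0.1, n = 4.
(h/2)·[y₀ + 2y₁ + 2y₂ + 2y₃ + y₄] = 0.05·(30.16) = 1.5080.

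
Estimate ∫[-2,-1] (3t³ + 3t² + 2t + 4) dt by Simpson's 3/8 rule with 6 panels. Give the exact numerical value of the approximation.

-3.25

h = (-1 − (-2))/6 = 0.166667.
Nodes t₀,…,t₆ = -2, -1.833333, -1.666667, -1.5, -1.333333, -1.166667, -1.
f(t) = 3t³ + 3t² + 2t + 4: f₀=-12, f₁=-8.069444, f₂=-4.888889, f₃=-2.375, f₄=-0.444444, f₅=0.986111, f₆=2.
(3h/8)·[f₀ + 3f₁ + 3f₂ + 2f₃ + 3f₄ + 3f₅ + f₆] = 0.0625·(-52) = -3.25.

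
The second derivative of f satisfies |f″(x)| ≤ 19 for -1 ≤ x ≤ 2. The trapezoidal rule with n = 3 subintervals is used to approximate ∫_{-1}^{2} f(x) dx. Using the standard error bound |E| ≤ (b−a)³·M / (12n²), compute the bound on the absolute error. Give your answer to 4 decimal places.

|E| ≤ (3)³·19 / (12·3²) = 513/108 = 4.7500.

4.7500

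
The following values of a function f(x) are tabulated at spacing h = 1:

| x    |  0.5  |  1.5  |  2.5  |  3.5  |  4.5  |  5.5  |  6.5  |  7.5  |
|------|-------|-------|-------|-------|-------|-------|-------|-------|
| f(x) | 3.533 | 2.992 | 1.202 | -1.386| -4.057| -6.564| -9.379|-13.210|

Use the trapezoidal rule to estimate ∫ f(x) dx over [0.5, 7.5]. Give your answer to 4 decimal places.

h = 1, n = 7.
(h/2)·[y₀ + 2y₁ + 2y₂ + 2y₃ + 2y₄ + 2y₅ + 2y₆ + y₇] = 0.5·(-44.061) = -22.0305.

-22.0305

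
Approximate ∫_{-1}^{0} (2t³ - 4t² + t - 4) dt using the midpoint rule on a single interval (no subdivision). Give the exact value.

M = (b−a)·f(-0.5) = 1·(-5.75) = -5.75.

-5.75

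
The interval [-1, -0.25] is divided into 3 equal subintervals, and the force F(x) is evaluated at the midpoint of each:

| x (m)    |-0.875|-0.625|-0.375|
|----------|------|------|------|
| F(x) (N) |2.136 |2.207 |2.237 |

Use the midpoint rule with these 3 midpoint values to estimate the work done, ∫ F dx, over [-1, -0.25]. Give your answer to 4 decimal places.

1.6450

h = 0.25, n = 3.
h·[y(m₁) + y(m₂) + y(m₃)] = 0.25·(6.580) = 1.6450.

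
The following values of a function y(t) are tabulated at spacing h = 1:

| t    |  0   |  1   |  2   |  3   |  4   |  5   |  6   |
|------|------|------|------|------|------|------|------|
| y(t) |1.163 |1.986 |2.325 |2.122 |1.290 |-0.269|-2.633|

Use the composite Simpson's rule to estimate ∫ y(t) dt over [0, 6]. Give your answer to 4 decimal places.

h = 1, n = 6.
(h/3)·[y₀ + 4y₁ + 2y₂ + 4y₃ + 2y₄ + 4y₅ + y₆] = 0.333333·(21.116) = 7.0387.

7.0387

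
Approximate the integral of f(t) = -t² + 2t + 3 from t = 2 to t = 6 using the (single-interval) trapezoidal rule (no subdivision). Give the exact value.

-36

T = (b−a)/2 · [f(2) + f(6)] = 2·[3 + (-21)] = -36.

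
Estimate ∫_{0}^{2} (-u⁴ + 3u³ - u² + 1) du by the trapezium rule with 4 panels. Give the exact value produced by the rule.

h = (2 − 0)/4 = 0.5.
Nodes u₀,…,u₄ = 0, 0.5, 1, 1.5, 2.
f(u) = -u⁴ + 3u³ - u² + 1: f₀=1, f₁=1.0625, f₂=2, f₃=3.8125, f₄=5.
(h/2)·[f₀ + 2f₁ + 2f₂ + 2f₃ + f₄] = 0.25·(19.75) = 4.9375.

4.9375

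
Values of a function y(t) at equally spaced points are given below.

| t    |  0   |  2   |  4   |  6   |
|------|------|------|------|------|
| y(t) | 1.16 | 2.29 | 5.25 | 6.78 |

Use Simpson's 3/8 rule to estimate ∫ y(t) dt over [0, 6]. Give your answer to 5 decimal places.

h = 2, n = 3.
(3h/8)·[y₀ + 3y₁ + 3y₂ + y₃] = 0.75·(30.56) = 22.92000.

22.92000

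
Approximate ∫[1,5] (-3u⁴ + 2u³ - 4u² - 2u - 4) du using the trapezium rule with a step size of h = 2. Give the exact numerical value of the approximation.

h = (5 − 1)/2 = 2.
Nodes u₀,…,u₂ = 1, 3, 5.
f(u) = -3u⁴ + 2u³ - 4u² - 2u - 4: f₀=-11, f₁=-235, f₂=-1739.
(h/2)·[f₀ + 2f₁ + f₂] = 1·(-2220) = -2220.

-2220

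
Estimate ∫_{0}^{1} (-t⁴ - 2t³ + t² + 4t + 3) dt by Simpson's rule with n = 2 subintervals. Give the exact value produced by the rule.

h = (1 − 0)/2 = 0.5.
Nodes t₀,…,t₂ = 0, 0.5, 1.
f(t) = -t⁴ - 2t³ + t² + 4t + 3: f₀=3, f₁=4.9375, f₂=5.
(h/3)·[f₀ + 4f₁ + f₂] = 0.166667·(27.75) = 4.625.

4.625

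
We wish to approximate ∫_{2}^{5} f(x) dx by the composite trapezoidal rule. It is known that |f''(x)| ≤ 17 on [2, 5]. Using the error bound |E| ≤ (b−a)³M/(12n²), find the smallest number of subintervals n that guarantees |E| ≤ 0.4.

Need 459/(12n²) ≤ 0.4.
n² ≥ 459/(12·0.4) = 95.625 ⇒ n ≥ 9.7788, so the smallest n is 10.

10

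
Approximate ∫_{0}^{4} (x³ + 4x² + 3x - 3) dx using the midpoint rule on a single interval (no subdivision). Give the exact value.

108

M = (b−a)·f(2) = 4·(27) = 108.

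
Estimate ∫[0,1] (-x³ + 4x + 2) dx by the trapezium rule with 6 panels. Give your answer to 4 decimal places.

3.7431

h = (1 − 0)/6 = 0.166667.
Nodes x₀,…,x₆ = 0, 0.166667, 0.333333, 0.5, 0.666667, 0.833333, 1.
f(x) = -x³ + 4x + 2: f₀=2, f₁=2.662037, f₂=3.296296, f₃=3.875, f₄=4.370370, f₅=4.754630, f₆=5.
(h/2)·[f₀ + 2f₁ + 2f₂ + 2f₃ + 2f₄ + 2f₅ + f₆] = 0.083333·(44.916667) = 3.7431.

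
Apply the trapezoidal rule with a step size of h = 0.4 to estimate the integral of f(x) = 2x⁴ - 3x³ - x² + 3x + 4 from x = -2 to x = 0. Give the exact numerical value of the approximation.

25.40992

h = (0 − (-2))/5 = 0.4.
Nodes x₀,…,x₅ = -2, -1.6, -1.2, -0.8, -0.4, 0.
f(x) = 2x⁴ - 3x³ - x² + 3x + 4: f₀=50, f₁=22.0352, f₂=8.2912, f₃=3.3152, f₄=2.8832, f₅=4.
(h/2)·[f₀ + 2f₁ + 2f₂ + 2f₃ + 2f₄ + f₅] = 0.2·(127.0496) = 25.40992.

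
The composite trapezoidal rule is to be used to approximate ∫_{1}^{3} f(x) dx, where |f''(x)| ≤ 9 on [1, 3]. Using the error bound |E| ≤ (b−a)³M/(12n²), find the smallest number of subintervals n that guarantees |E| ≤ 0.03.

Need 72/(12n²) ≤ 0.03.
n² ≥ 72/(12·0.03) = 200 ⇒ n ≥ 14.1421, so the smallest n is 15.

15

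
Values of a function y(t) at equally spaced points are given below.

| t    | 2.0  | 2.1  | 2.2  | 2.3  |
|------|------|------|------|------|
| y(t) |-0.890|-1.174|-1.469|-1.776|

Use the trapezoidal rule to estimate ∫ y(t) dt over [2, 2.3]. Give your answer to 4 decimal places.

h = 0.1, n = 3.
(h/2)·[y₀ + 2y₁ + 2y₂ + y₃] = 0.05·(-7.952) = -0.3976.

-0.3976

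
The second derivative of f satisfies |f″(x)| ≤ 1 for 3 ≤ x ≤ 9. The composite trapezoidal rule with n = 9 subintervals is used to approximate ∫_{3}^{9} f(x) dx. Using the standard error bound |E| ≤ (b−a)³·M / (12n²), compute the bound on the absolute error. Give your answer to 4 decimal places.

0.2222

|E| ≤ (6)³·1 / (12·9²) = 216/972 = 0.2222.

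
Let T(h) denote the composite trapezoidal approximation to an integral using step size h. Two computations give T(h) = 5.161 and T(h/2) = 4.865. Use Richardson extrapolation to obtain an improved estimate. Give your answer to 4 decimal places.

4.7663

R = (4·T(h/2) − T(h)) / 3 = (4·4.865 − 5.161)/3 = (14.299)/3 = 4.7663.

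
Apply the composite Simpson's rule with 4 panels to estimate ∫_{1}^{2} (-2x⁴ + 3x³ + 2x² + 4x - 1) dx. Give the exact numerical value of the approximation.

h = (2 − 1)/4 = 0.25.
Nodes x₀,…,x₄ = 1, 1.25, 1.5, 1.75, 2.
f(x) = -2x⁴ + 3x³ + 2x² + 4x - 1: f₀=6, f₁=8.1015625, f₂=9.5, f₃=9.4453125, f₄=7.
(h/3)·[f₀ + 4f₁ + 2f₂ + 4f₃ + f₄] = 0.083333·(102.1875) = 8.515625.

8.515625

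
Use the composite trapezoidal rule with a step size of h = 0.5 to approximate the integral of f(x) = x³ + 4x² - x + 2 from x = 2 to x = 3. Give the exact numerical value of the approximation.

41.5625

h = (3 − 2)/2 = 0.5.
Nodes x₀,…,x₂ = 2, 2.5, 3.
f(x) = x³ + 4x² - x + 2: f₀=24, f₁=40.125, f₂=62.
(h/2)·[f₀ + 2f₁ + f₂] = 0.25·(166.25) = 41.5625.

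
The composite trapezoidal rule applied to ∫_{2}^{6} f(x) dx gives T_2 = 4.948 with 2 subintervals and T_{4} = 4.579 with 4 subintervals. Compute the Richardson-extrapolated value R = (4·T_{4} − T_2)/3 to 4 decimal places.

4.4560

R = (4·T_{4} − T_2) / 3 = (4·4.579 − 4.948)/3 = (13.368)/3 = 4.4560.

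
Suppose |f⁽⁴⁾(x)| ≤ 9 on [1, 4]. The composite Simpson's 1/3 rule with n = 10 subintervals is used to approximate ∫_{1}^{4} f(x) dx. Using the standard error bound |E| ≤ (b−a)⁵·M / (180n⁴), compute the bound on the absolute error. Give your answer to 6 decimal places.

0.001215

|E| ≤ (3)⁵·9 / (180·10⁴) = 2187/1800000 = 0.001215.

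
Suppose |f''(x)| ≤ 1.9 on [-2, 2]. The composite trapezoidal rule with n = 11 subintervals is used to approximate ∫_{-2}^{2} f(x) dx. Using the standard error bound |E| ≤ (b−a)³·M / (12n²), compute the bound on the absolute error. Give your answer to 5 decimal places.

0.08375

|E| ≤ (4)³·1.9 / (12·11²) = 121.6/1452 = 0.08375.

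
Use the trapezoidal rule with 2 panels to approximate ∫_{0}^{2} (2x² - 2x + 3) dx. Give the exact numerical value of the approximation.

h = (2 − 0)/2 = 1.
Nodes x₀,…,x₂ = 0, 1, 2.
f(x) = 2x² - 2x + 3: f₀=3, f₁=3, f₂=7.
(h/2)·[f₀ + 2f₁ + f₂] = 0.5·(16) = 8.

8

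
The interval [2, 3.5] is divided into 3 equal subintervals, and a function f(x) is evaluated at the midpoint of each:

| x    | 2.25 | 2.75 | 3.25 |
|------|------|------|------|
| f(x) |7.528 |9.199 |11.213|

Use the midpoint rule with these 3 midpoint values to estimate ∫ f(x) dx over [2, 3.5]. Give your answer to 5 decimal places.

h = 0.5, n = 3.
h·[y(m₁) + y(m₂) + y(m₃)] = 0.5·(27.940) = 13.97000.

13.97000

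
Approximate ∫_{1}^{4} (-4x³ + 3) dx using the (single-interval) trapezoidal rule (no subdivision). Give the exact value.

T = (b−a)/2 · [f(1) + f(4)] = 1.5·[(-1) + (-253)] = -381.

-381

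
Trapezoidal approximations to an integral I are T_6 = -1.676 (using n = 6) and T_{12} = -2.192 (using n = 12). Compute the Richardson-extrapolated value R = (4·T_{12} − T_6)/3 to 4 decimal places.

R = (4·T_{12} − T_6) / 3 = (4·(-2.192) − (-1.676))/3 = (-7.092)/3 = -2.3640.

-2.3640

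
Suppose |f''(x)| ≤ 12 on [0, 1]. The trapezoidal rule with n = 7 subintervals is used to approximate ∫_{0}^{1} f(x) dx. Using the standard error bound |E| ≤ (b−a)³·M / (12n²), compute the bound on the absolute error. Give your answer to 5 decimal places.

|E| ≤ (1)³·12 / (12·7²) = 12/588 = 0.02041.

0.02041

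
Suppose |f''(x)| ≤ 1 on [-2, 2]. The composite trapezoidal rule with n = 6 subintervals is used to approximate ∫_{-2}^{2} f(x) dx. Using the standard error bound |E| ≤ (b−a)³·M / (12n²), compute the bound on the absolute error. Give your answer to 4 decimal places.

|E| ≤ (4)³·1 / (12·6²) = 64/432 = 0.1481.

0.1481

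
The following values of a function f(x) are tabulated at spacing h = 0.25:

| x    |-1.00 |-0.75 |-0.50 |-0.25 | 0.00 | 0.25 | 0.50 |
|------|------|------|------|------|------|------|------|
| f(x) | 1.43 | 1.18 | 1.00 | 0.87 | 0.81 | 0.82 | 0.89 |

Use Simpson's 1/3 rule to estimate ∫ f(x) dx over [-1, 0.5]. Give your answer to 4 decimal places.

h = 0.25, n = 6.
(h/3)·[y₀ + 4y₁ + 2y₂ + 4y₃ + 2y₄ + 4y₅ + y₆] = 0.083333·(17.42) = 1.4517.

1.4517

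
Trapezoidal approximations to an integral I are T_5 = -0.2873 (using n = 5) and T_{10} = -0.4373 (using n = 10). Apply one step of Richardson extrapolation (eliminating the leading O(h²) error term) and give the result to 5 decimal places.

-0.48730

R = (4·T_{10} − T_5) / 3 = (4·(-0.4373) − (-0.2873))/3 = (-1.4619)/3 = -0.48730.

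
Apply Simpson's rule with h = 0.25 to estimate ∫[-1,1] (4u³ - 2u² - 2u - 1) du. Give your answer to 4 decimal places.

-3.3333

h = (1 − (-1))/8 = 0.25.
Nodes u₀,…,u₈ = -1, -0.75, -0.5, -0.25, 0, 0.25, 0.5, 0.75, 1.
f(u) = 4u³ - 2u² - 2u - 1: f₀=-5, f₁=-2.3125, f₂=-1, f₃=-0.6875, f₄=-1, f₅=-1.5625, f₆=-2, f₇=-1.9375, f₈=-1.
(h/3)·[f₀ + 4f₁ + 2f₂ + 4f₃ + 2f₄ + 4f₅ + 2f₆ + 4f₇ + f₈] = 0.083333·(-40) = -3.3333.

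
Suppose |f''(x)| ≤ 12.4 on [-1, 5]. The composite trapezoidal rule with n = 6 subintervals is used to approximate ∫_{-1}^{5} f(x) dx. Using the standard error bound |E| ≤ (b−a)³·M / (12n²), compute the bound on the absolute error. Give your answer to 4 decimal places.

|E| ≤ (6)³·12.4 / (12·6²) = 2678.4/432 = 6.2000.

6.2000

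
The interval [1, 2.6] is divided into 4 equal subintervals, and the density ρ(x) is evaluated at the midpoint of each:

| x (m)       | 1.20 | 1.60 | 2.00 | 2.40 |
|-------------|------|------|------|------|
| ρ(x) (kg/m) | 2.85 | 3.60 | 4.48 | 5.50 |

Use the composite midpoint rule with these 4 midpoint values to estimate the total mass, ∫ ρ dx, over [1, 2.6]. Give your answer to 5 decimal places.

h = 0.4, n = 4.
h·[y(m₁) + y(m₂) + y(m₃) + y(m₄)] = 0.4·(16.43) = 6.57200.

6.57200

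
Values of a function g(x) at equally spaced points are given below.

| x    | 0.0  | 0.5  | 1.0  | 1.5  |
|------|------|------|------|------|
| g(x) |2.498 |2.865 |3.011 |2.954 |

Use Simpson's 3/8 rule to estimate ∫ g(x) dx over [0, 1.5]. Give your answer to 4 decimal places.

4.3275

h = 0.5, n = 3.
(3h/8)·[y₀ + 3y₁ + 3y₂ + y₃] = 0.1875·(23.080) = 4.3275.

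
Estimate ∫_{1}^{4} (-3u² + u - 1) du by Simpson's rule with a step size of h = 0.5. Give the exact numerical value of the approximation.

-58.5

h = (4 − 1)/6 = 0.5.
Nodes u₀,…,u₆ = 1, 1.5, 2, 2.5, 3, 3.5, 4.
f(u) = -3u² + u - 1: f₀=-3, f₁=-6.25, f₂=-11, f₃=-17.25, f₄=-25, f₅=-34.25, f₆=-45.
(h/3)·[f₀ + 4f₁ + 2f₂ + 4f₃ + 2f₄ + 4f₅ + f₆] = 0.166667·(-351) = -58.5.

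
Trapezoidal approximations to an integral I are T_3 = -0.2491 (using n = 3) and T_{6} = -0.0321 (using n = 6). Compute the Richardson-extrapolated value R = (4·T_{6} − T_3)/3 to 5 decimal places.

R = (4·T_{6} − T_3) / 3 = (4·(-0.0321) − (-0.2491))/3 = (0.1207)/3 = 0.04023.

0.04023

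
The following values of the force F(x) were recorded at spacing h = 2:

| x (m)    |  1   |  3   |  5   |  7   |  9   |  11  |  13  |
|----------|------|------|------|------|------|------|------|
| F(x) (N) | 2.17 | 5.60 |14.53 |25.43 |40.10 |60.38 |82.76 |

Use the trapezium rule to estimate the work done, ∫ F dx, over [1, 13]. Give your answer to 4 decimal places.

h = 2, n = 6.
(h/2)·[y₀ + 2y₁ + 2y₂ + 2y₃ + 2y₄ + 2y₅ + y₆] = 1·(377.01) = 377.0100.

377.0100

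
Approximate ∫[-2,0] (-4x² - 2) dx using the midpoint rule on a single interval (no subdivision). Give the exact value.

M = (b−a)·f(-1) = 2·(-6) = -12.

-12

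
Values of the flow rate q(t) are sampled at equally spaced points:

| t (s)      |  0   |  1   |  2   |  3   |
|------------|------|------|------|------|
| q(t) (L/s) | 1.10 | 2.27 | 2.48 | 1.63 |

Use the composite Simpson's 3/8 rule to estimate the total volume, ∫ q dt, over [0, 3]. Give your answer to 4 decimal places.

h = 1, n = 3.
(3h/8)·[y₀ + 3y₁ + 3y₂ + y₃] = 0.375·(16.98) = 6.3675.

6.3675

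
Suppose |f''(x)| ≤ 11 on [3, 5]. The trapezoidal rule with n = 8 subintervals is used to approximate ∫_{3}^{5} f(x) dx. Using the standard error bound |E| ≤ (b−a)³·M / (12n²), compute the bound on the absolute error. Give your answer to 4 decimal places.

|E| ≤ (2)³·11 / (12·8²) = 88/768 = 0.1146.

0.1146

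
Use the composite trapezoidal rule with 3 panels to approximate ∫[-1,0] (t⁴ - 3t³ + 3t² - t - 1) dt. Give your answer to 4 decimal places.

h = (0 − (-1))/3 = 0.333333.
Nodes t₀,…,t₃ = -1, -0.666667, -0.333333, 0.
f(t) = t⁴ - 3t³ + 3t² - t - 1: f₀=7, f₁=2.086420, f₂=-0.209877, f₃=-1.
(h/2)·[f₀ + 2f₁ + 2f₂ + f₃] = 0.166667·(9.753086) = 1.6255.

1.6255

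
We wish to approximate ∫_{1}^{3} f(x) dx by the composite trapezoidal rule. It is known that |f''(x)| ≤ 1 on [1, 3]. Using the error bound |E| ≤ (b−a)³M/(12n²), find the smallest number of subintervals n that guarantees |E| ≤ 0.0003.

48

Need 8/(12n²) ≤ 0.0003.
n² ≥ 8/(12·0.0003) = 2222.22 ⇒ n ≥ 47.1405, so the smallest n is 48.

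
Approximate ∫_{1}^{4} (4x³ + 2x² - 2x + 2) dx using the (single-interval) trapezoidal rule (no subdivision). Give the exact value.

T = (b−a)/2 · [f(1) + f(4)] = 1.5·[6 + 282] = 432.

432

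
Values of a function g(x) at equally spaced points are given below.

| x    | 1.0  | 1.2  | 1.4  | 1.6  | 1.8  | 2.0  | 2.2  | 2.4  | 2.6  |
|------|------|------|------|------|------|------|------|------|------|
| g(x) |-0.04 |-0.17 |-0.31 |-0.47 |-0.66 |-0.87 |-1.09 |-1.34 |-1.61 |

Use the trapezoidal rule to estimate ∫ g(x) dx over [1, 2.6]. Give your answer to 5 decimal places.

h = 0.2, n = 8.
(h/2)·[y₀ + 2y₁ + 2y₂ + 2y₃ + 2y₄ + 2y₅ + 2y₆ + 2y₇ + y₈] = 0.1·(-11.47) = -1.14700.

-1.14700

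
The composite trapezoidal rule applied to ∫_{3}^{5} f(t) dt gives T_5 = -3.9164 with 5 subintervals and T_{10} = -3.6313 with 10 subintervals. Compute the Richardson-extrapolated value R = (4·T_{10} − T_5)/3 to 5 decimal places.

R = (4·T_{10} − T_5) / 3 = (4·(-3.6313) − (-3.9164))/3 = (-10.6088)/3 = -3.53627.

-3.53627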